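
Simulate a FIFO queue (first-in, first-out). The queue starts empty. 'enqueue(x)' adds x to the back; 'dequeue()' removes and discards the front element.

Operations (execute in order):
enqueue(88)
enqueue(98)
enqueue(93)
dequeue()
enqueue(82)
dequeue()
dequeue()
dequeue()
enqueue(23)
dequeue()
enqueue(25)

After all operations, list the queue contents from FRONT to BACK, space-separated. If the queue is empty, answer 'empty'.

Answer: 25

Derivation:
enqueue(88): [88]
enqueue(98): [88, 98]
enqueue(93): [88, 98, 93]
dequeue(): [98, 93]
enqueue(82): [98, 93, 82]
dequeue(): [93, 82]
dequeue(): [82]
dequeue(): []
enqueue(23): [23]
dequeue(): []
enqueue(25): [25]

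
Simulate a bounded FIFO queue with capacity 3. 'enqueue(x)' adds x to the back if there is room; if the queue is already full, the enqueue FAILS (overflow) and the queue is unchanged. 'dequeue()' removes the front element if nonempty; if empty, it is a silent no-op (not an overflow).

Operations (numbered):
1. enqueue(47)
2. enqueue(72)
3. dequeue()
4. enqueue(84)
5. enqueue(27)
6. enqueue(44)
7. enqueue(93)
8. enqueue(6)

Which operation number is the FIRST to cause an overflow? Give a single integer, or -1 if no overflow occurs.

Answer: 6

Derivation:
1. enqueue(47): size=1
2. enqueue(72): size=2
3. dequeue(): size=1
4. enqueue(84): size=2
5. enqueue(27): size=3
6. enqueue(44): size=3=cap → OVERFLOW (fail)
7. enqueue(93): size=3=cap → OVERFLOW (fail)
8. enqueue(6): size=3=cap → OVERFLOW (fail)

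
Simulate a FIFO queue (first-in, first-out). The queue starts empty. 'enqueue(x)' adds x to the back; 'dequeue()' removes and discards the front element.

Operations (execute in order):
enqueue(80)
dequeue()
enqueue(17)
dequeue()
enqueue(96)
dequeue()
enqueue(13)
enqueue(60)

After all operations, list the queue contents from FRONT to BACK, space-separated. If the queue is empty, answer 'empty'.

enqueue(80): [80]
dequeue(): []
enqueue(17): [17]
dequeue(): []
enqueue(96): [96]
dequeue(): []
enqueue(13): [13]
enqueue(60): [13, 60]

Answer: 13 60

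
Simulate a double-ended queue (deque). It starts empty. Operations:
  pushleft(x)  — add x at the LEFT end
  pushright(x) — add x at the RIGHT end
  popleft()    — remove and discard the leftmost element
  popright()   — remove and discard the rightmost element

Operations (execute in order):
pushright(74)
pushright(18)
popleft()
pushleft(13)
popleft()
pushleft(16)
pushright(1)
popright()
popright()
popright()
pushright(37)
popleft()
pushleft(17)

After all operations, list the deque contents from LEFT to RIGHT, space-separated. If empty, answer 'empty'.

pushright(74): [74]
pushright(18): [74, 18]
popleft(): [18]
pushleft(13): [13, 18]
popleft(): [18]
pushleft(16): [16, 18]
pushright(1): [16, 18, 1]
popright(): [16, 18]
popright(): [16]
popright(): []
pushright(37): [37]
popleft(): []
pushleft(17): [17]

Answer: 17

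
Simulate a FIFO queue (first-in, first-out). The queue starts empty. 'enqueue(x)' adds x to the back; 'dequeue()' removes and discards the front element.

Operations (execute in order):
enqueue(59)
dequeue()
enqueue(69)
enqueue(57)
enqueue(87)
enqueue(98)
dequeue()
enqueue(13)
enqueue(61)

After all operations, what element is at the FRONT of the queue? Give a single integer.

Answer: 57

Derivation:
enqueue(59): queue = [59]
dequeue(): queue = []
enqueue(69): queue = [69]
enqueue(57): queue = [69, 57]
enqueue(87): queue = [69, 57, 87]
enqueue(98): queue = [69, 57, 87, 98]
dequeue(): queue = [57, 87, 98]
enqueue(13): queue = [57, 87, 98, 13]
enqueue(61): queue = [57, 87, 98, 13, 61]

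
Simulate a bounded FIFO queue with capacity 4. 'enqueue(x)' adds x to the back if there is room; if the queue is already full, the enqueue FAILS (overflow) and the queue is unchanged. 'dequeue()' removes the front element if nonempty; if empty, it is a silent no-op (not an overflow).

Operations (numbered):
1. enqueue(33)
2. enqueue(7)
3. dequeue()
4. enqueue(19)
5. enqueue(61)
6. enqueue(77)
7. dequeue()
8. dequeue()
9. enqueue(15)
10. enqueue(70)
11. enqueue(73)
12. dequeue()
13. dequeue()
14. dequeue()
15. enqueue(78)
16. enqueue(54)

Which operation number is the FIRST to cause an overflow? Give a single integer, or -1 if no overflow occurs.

1. enqueue(33): size=1
2. enqueue(7): size=2
3. dequeue(): size=1
4. enqueue(19): size=2
5. enqueue(61): size=3
6. enqueue(77): size=4
7. dequeue(): size=3
8. dequeue(): size=2
9. enqueue(15): size=3
10. enqueue(70): size=4
11. enqueue(73): size=4=cap → OVERFLOW (fail)
12. dequeue(): size=3
13. dequeue(): size=2
14. dequeue(): size=1
15. enqueue(78): size=2
16. enqueue(54): size=3

Answer: 11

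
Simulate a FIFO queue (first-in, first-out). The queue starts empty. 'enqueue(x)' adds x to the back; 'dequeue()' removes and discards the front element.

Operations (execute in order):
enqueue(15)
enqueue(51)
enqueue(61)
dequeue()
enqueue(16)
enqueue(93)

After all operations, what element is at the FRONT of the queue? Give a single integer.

Answer: 51

Derivation:
enqueue(15): queue = [15]
enqueue(51): queue = [15, 51]
enqueue(61): queue = [15, 51, 61]
dequeue(): queue = [51, 61]
enqueue(16): queue = [51, 61, 16]
enqueue(93): queue = [51, 61, 16, 93]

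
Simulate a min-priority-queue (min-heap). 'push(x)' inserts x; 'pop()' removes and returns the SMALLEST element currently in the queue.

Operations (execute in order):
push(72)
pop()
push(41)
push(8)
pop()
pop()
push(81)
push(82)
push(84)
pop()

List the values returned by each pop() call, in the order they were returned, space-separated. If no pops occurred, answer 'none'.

Answer: 72 8 41 81

Derivation:
push(72): heap contents = [72]
pop() → 72: heap contents = []
push(41): heap contents = [41]
push(8): heap contents = [8, 41]
pop() → 8: heap contents = [41]
pop() → 41: heap contents = []
push(81): heap contents = [81]
push(82): heap contents = [81, 82]
push(84): heap contents = [81, 82, 84]
pop() → 81: heap contents = [82, 84]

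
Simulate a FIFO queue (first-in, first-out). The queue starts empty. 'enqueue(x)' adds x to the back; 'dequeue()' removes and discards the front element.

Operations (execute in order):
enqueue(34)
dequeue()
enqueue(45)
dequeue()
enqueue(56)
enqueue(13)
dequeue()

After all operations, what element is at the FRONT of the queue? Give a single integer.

Answer: 13

Derivation:
enqueue(34): queue = [34]
dequeue(): queue = []
enqueue(45): queue = [45]
dequeue(): queue = []
enqueue(56): queue = [56]
enqueue(13): queue = [56, 13]
dequeue(): queue = [13]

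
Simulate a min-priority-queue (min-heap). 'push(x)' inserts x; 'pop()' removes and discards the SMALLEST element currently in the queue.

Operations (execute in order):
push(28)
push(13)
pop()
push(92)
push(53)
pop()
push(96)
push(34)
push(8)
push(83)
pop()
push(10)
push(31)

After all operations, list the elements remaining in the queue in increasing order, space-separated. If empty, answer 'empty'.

push(28): heap contents = [28]
push(13): heap contents = [13, 28]
pop() → 13: heap contents = [28]
push(92): heap contents = [28, 92]
push(53): heap contents = [28, 53, 92]
pop() → 28: heap contents = [53, 92]
push(96): heap contents = [53, 92, 96]
push(34): heap contents = [34, 53, 92, 96]
push(8): heap contents = [8, 34, 53, 92, 96]
push(83): heap contents = [8, 34, 53, 83, 92, 96]
pop() → 8: heap contents = [34, 53, 83, 92, 96]
push(10): heap contents = [10, 34, 53, 83, 92, 96]
push(31): heap contents = [10, 31, 34, 53, 83, 92, 96]

Answer: 10 31 34 53 83 92 96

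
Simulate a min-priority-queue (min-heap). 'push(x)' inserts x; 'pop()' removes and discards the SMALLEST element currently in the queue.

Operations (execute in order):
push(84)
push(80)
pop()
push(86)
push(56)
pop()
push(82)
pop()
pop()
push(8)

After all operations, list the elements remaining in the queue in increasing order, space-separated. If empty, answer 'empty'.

push(84): heap contents = [84]
push(80): heap contents = [80, 84]
pop() → 80: heap contents = [84]
push(86): heap contents = [84, 86]
push(56): heap contents = [56, 84, 86]
pop() → 56: heap contents = [84, 86]
push(82): heap contents = [82, 84, 86]
pop() → 82: heap contents = [84, 86]
pop() → 84: heap contents = [86]
push(8): heap contents = [8, 86]

Answer: 8 86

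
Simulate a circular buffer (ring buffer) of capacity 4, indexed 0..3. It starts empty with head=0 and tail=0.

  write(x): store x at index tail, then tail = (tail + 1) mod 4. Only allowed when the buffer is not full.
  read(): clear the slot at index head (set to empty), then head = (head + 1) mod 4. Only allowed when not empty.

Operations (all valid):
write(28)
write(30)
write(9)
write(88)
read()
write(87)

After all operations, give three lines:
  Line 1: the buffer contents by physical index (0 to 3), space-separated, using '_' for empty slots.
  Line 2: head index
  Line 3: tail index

write(28): buf=[28 _ _ _], head=0, tail=1, size=1
write(30): buf=[28 30 _ _], head=0, tail=2, size=2
write(9): buf=[28 30 9 _], head=0, tail=3, size=3
write(88): buf=[28 30 9 88], head=0, tail=0, size=4
read(): buf=[_ 30 9 88], head=1, tail=0, size=3
write(87): buf=[87 30 9 88], head=1, tail=1, size=4

Answer: 87 30 9 88
1
1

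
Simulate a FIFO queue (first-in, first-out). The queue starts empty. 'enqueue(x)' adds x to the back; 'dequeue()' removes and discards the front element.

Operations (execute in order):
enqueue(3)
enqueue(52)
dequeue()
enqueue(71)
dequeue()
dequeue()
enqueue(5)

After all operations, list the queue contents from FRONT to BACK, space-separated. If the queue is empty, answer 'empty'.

Answer: 5

Derivation:
enqueue(3): [3]
enqueue(52): [3, 52]
dequeue(): [52]
enqueue(71): [52, 71]
dequeue(): [71]
dequeue(): []
enqueue(5): [5]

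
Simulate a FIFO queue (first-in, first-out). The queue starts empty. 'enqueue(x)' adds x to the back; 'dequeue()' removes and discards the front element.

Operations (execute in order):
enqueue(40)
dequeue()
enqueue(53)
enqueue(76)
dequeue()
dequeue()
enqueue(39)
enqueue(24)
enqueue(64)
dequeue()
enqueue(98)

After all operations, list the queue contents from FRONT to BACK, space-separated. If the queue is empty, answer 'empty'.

Answer: 24 64 98

Derivation:
enqueue(40): [40]
dequeue(): []
enqueue(53): [53]
enqueue(76): [53, 76]
dequeue(): [76]
dequeue(): []
enqueue(39): [39]
enqueue(24): [39, 24]
enqueue(64): [39, 24, 64]
dequeue(): [24, 64]
enqueue(98): [24, 64, 98]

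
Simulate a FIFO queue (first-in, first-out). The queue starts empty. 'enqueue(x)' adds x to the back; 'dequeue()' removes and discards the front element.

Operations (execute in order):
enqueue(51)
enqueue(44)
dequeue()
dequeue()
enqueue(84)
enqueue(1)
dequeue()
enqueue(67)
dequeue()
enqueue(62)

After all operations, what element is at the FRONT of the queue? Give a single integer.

Answer: 67

Derivation:
enqueue(51): queue = [51]
enqueue(44): queue = [51, 44]
dequeue(): queue = [44]
dequeue(): queue = []
enqueue(84): queue = [84]
enqueue(1): queue = [84, 1]
dequeue(): queue = [1]
enqueue(67): queue = [1, 67]
dequeue(): queue = [67]
enqueue(62): queue = [67, 62]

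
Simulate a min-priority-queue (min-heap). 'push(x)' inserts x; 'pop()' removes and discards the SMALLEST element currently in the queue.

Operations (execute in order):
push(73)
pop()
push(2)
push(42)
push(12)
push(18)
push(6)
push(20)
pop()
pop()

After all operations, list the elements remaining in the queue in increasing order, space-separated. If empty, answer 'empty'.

push(73): heap contents = [73]
pop() → 73: heap contents = []
push(2): heap contents = [2]
push(42): heap contents = [2, 42]
push(12): heap contents = [2, 12, 42]
push(18): heap contents = [2, 12, 18, 42]
push(6): heap contents = [2, 6, 12, 18, 42]
push(20): heap contents = [2, 6, 12, 18, 20, 42]
pop() → 2: heap contents = [6, 12, 18, 20, 42]
pop() → 6: heap contents = [12, 18, 20, 42]

Answer: 12 18 20 42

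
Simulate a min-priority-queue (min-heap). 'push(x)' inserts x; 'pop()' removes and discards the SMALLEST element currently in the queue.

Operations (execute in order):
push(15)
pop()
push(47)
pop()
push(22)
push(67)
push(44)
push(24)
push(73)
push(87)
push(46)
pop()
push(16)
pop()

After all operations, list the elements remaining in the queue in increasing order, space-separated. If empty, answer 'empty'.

Answer: 24 44 46 67 73 87

Derivation:
push(15): heap contents = [15]
pop() → 15: heap contents = []
push(47): heap contents = [47]
pop() → 47: heap contents = []
push(22): heap contents = [22]
push(67): heap contents = [22, 67]
push(44): heap contents = [22, 44, 67]
push(24): heap contents = [22, 24, 44, 67]
push(73): heap contents = [22, 24, 44, 67, 73]
push(87): heap contents = [22, 24, 44, 67, 73, 87]
push(46): heap contents = [22, 24, 44, 46, 67, 73, 87]
pop() → 22: heap contents = [24, 44, 46, 67, 73, 87]
push(16): heap contents = [16, 24, 44, 46, 67, 73, 87]
pop() → 16: heap contents = [24, 44, 46, 67, 73, 87]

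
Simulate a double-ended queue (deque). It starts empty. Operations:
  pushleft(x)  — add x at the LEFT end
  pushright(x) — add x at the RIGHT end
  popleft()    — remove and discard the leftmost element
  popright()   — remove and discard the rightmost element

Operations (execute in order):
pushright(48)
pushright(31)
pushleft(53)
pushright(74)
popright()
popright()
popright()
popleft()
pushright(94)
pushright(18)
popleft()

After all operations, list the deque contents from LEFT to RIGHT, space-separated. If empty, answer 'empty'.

Answer: 18

Derivation:
pushright(48): [48]
pushright(31): [48, 31]
pushleft(53): [53, 48, 31]
pushright(74): [53, 48, 31, 74]
popright(): [53, 48, 31]
popright(): [53, 48]
popright(): [53]
popleft(): []
pushright(94): [94]
pushright(18): [94, 18]
popleft(): [18]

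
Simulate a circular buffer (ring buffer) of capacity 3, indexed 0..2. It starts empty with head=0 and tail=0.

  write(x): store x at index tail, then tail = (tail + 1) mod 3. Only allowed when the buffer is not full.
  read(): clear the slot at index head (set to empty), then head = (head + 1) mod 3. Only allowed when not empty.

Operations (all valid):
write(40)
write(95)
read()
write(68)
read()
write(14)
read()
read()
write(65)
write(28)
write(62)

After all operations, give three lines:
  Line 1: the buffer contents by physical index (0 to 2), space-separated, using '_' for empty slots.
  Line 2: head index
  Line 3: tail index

Answer: 62 65 28
1
1

Derivation:
write(40): buf=[40 _ _], head=0, tail=1, size=1
write(95): buf=[40 95 _], head=0, tail=2, size=2
read(): buf=[_ 95 _], head=1, tail=2, size=1
write(68): buf=[_ 95 68], head=1, tail=0, size=2
read(): buf=[_ _ 68], head=2, tail=0, size=1
write(14): buf=[14 _ 68], head=2, tail=1, size=2
read(): buf=[14 _ _], head=0, tail=1, size=1
read(): buf=[_ _ _], head=1, tail=1, size=0
write(65): buf=[_ 65 _], head=1, tail=2, size=1
write(28): buf=[_ 65 28], head=1, tail=0, size=2
write(62): buf=[62 65 28], head=1, tail=1, size=3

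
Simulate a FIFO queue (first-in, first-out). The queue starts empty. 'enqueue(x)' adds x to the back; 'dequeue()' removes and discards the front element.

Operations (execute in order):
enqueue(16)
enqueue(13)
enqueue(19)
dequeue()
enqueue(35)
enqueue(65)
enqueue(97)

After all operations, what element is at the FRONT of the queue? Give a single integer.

Answer: 13

Derivation:
enqueue(16): queue = [16]
enqueue(13): queue = [16, 13]
enqueue(19): queue = [16, 13, 19]
dequeue(): queue = [13, 19]
enqueue(35): queue = [13, 19, 35]
enqueue(65): queue = [13, 19, 35, 65]
enqueue(97): queue = [13, 19, 35, 65, 97]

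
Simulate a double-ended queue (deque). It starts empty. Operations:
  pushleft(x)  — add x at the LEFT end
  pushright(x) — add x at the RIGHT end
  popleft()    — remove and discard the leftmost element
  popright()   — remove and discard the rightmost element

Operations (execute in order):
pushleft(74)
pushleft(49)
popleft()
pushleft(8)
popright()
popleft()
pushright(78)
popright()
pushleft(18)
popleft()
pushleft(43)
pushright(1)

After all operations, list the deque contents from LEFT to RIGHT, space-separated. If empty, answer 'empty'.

pushleft(74): [74]
pushleft(49): [49, 74]
popleft(): [74]
pushleft(8): [8, 74]
popright(): [8]
popleft(): []
pushright(78): [78]
popright(): []
pushleft(18): [18]
popleft(): []
pushleft(43): [43]
pushright(1): [43, 1]

Answer: 43 1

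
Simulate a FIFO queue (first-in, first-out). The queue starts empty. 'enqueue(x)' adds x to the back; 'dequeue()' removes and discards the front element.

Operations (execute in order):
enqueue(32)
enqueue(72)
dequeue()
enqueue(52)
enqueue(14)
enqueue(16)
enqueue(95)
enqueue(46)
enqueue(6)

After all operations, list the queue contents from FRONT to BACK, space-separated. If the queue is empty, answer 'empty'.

Answer: 72 52 14 16 95 46 6

Derivation:
enqueue(32): [32]
enqueue(72): [32, 72]
dequeue(): [72]
enqueue(52): [72, 52]
enqueue(14): [72, 52, 14]
enqueue(16): [72, 52, 14, 16]
enqueue(95): [72, 52, 14, 16, 95]
enqueue(46): [72, 52, 14, 16, 95, 46]
enqueue(6): [72, 52, 14, 16, 95, 46, 6]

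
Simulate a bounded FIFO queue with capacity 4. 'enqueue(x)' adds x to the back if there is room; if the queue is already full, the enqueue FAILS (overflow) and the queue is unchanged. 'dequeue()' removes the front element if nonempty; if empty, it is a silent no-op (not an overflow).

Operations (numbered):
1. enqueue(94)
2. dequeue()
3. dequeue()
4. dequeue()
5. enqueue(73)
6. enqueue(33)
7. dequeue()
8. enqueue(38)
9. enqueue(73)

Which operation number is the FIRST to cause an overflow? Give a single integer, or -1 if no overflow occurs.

1. enqueue(94): size=1
2. dequeue(): size=0
3. dequeue(): empty, no-op, size=0
4. dequeue(): empty, no-op, size=0
5. enqueue(73): size=1
6. enqueue(33): size=2
7. dequeue(): size=1
8. enqueue(38): size=2
9. enqueue(73): size=3

Answer: -1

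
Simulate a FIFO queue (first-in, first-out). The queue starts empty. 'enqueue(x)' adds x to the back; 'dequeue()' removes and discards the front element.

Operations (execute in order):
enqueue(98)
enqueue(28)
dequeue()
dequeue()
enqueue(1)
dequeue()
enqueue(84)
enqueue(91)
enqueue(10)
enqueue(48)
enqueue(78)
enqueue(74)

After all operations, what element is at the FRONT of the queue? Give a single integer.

enqueue(98): queue = [98]
enqueue(28): queue = [98, 28]
dequeue(): queue = [28]
dequeue(): queue = []
enqueue(1): queue = [1]
dequeue(): queue = []
enqueue(84): queue = [84]
enqueue(91): queue = [84, 91]
enqueue(10): queue = [84, 91, 10]
enqueue(48): queue = [84, 91, 10, 48]
enqueue(78): queue = [84, 91, 10, 48, 78]
enqueue(74): queue = [84, 91, 10, 48, 78, 74]

Answer: 84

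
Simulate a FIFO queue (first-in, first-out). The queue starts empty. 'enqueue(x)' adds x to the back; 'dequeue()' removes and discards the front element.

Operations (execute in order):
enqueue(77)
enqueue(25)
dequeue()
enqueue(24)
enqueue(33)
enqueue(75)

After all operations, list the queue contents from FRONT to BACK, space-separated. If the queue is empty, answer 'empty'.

Answer: 25 24 33 75

Derivation:
enqueue(77): [77]
enqueue(25): [77, 25]
dequeue(): [25]
enqueue(24): [25, 24]
enqueue(33): [25, 24, 33]
enqueue(75): [25, 24, 33, 75]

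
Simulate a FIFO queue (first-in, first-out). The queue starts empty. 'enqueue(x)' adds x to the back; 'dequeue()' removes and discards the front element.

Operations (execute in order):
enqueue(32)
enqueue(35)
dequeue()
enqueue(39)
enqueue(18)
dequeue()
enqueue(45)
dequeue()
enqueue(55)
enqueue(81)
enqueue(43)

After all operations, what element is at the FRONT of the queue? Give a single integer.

Answer: 18

Derivation:
enqueue(32): queue = [32]
enqueue(35): queue = [32, 35]
dequeue(): queue = [35]
enqueue(39): queue = [35, 39]
enqueue(18): queue = [35, 39, 18]
dequeue(): queue = [39, 18]
enqueue(45): queue = [39, 18, 45]
dequeue(): queue = [18, 45]
enqueue(55): queue = [18, 45, 55]
enqueue(81): queue = [18, 45, 55, 81]
enqueue(43): queue = [18, 45, 55, 81, 43]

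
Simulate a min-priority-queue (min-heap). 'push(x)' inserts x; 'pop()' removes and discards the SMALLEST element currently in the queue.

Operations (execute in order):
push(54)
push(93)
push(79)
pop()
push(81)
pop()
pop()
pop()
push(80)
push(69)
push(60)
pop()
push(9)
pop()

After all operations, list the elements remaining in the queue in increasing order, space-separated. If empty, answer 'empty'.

Answer: 69 80

Derivation:
push(54): heap contents = [54]
push(93): heap contents = [54, 93]
push(79): heap contents = [54, 79, 93]
pop() → 54: heap contents = [79, 93]
push(81): heap contents = [79, 81, 93]
pop() → 79: heap contents = [81, 93]
pop() → 81: heap contents = [93]
pop() → 93: heap contents = []
push(80): heap contents = [80]
push(69): heap contents = [69, 80]
push(60): heap contents = [60, 69, 80]
pop() → 60: heap contents = [69, 80]
push(9): heap contents = [9, 69, 80]
pop() → 9: heap contents = [69, 80]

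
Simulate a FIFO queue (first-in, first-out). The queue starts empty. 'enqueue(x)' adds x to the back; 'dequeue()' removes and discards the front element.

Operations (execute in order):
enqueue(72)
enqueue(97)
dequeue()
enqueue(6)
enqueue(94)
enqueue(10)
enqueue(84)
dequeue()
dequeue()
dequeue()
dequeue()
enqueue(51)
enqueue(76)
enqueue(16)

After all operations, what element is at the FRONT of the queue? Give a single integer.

Answer: 84

Derivation:
enqueue(72): queue = [72]
enqueue(97): queue = [72, 97]
dequeue(): queue = [97]
enqueue(6): queue = [97, 6]
enqueue(94): queue = [97, 6, 94]
enqueue(10): queue = [97, 6, 94, 10]
enqueue(84): queue = [97, 6, 94, 10, 84]
dequeue(): queue = [6, 94, 10, 84]
dequeue(): queue = [94, 10, 84]
dequeue(): queue = [10, 84]
dequeue(): queue = [84]
enqueue(51): queue = [84, 51]
enqueue(76): queue = [84, 51, 76]
enqueue(16): queue = [84, 51, 76, 16]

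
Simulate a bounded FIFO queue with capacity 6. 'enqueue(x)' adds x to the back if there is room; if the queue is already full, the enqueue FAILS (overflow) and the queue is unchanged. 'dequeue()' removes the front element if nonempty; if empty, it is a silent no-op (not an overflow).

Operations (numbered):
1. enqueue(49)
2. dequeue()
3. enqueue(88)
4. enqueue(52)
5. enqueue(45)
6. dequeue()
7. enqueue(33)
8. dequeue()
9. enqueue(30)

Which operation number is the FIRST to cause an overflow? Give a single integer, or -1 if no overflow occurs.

1. enqueue(49): size=1
2. dequeue(): size=0
3. enqueue(88): size=1
4. enqueue(52): size=2
5. enqueue(45): size=3
6. dequeue(): size=2
7. enqueue(33): size=3
8. dequeue(): size=2
9. enqueue(30): size=3

Answer: -1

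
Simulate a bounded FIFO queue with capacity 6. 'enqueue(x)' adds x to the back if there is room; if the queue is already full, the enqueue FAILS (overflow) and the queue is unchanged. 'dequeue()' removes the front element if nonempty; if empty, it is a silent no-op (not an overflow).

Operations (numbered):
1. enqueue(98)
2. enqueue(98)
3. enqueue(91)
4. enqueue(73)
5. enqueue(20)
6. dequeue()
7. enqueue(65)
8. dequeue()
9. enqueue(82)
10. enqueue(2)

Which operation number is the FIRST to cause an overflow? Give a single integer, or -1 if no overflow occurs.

Answer: -1

Derivation:
1. enqueue(98): size=1
2. enqueue(98): size=2
3. enqueue(91): size=3
4. enqueue(73): size=4
5. enqueue(20): size=5
6. dequeue(): size=4
7. enqueue(65): size=5
8. dequeue(): size=4
9. enqueue(82): size=5
10. enqueue(2): size=6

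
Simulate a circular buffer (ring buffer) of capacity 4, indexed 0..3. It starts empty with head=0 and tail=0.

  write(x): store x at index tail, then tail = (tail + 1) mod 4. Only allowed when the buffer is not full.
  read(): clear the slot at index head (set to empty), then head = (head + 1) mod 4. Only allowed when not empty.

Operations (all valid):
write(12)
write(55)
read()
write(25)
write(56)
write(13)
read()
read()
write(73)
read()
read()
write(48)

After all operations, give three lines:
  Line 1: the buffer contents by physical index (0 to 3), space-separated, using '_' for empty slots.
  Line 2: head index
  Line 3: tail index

write(12): buf=[12 _ _ _], head=0, tail=1, size=1
write(55): buf=[12 55 _ _], head=0, tail=2, size=2
read(): buf=[_ 55 _ _], head=1, tail=2, size=1
write(25): buf=[_ 55 25 _], head=1, tail=3, size=2
write(56): buf=[_ 55 25 56], head=1, tail=0, size=3
write(13): buf=[13 55 25 56], head=1, tail=1, size=4
read(): buf=[13 _ 25 56], head=2, tail=1, size=3
read(): buf=[13 _ _ 56], head=3, tail=1, size=2
write(73): buf=[13 73 _ 56], head=3, tail=2, size=3
read(): buf=[13 73 _ _], head=0, tail=2, size=2
read(): buf=[_ 73 _ _], head=1, tail=2, size=1
write(48): buf=[_ 73 48 _], head=1, tail=3, size=2

Answer: _ 73 48 _
1
3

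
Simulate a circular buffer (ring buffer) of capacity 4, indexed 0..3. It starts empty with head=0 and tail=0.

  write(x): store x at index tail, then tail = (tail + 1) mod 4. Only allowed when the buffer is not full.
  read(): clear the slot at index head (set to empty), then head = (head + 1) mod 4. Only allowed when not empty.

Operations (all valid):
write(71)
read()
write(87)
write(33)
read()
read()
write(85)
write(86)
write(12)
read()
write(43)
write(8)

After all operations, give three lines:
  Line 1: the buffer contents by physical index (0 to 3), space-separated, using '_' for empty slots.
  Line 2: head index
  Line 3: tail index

Answer: 86 12 43 8
0
0

Derivation:
write(71): buf=[71 _ _ _], head=0, tail=1, size=1
read(): buf=[_ _ _ _], head=1, tail=1, size=0
write(87): buf=[_ 87 _ _], head=1, tail=2, size=1
write(33): buf=[_ 87 33 _], head=1, tail=3, size=2
read(): buf=[_ _ 33 _], head=2, tail=3, size=1
read(): buf=[_ _ _ _], head=3, tail=3, size=0
write(85): buf=[_ _ _ 85], head=3, tail=0, size=1
write(86): buf=[86 _ _ 85], head=3, tail=1, size=2
write(12): buf=[86 12 _ 85], head=3, tail=2, size=3
read(): buf=[86 12 _ _], head=0, tail=2, size=2
write(43): buf=[86 12 43 _], head=0, tail=3, size=3
write(8): buf=[86 12 43 8], head=0, tail=0, size=4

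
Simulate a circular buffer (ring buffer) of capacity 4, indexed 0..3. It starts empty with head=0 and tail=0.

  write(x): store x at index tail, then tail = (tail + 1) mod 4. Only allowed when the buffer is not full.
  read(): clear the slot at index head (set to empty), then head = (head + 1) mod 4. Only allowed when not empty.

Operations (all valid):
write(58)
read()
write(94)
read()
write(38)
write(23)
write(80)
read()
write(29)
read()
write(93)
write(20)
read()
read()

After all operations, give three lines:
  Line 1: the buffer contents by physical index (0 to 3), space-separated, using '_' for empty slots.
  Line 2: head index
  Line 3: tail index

Answer: _ _ 93 20
2
0

Derivation:
write(58): buf=[58 _ _ _], head=0, tail=1, size=1
read(): buf=[_ _ _ _], head=1, tail=1, size=0
write(94): buf=[_ 94 _ _], head=1, tail=2, size=1
read(): buf=[_ _ _ _], head=2, tail=2, size=0
write(38): buf=[_ _ 38 _], head=2, tail=3, size=1
write(23): buf=[_ _ 38 23], head=2, tail=0, size=2
write(80): buf=[80 _ 38 23], head=2, tail=1, size=3
read(): buf=[80 _ _ 23], head=3, tail=1, size=2
write(29): buf=[80 29 _ 23], head=3, tail=2, size=3
read(): buf=[80 29 _ _], head=0, tail=2, size=2
write(93): buf=[80 29 93 _], head=0, tail=3, size=3
write(20): buf=[80 29 93 20], head=0, tail=0, size=4
read(): buf=[_ 29 93 20], head=1, tail=0, size=3
read(): buf=[_ _ 93 20], head=2, tail=0, size=2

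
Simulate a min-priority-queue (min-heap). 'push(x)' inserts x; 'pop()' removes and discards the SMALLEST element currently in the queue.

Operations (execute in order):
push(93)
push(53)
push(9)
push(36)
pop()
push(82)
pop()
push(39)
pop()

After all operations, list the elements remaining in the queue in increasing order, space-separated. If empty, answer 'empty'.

push(93): heap contents = [93]
push(53): heap contents = [53, 93]
push(9): heap contents = [9, 53, 93]
push(36): heap contents = [9, 36, 53, 93]
pop() → 9: heap contents = [36, 53, 93]
push(82): heap contents = [36, 53, 82, 93]
pop() → 36: heap contents = [53, 82, 93]
push(39): heap contents = [39, 53, 82, 93]
pop() → 39: heap contents = [53, 82, 93]

Answer: 53 82 93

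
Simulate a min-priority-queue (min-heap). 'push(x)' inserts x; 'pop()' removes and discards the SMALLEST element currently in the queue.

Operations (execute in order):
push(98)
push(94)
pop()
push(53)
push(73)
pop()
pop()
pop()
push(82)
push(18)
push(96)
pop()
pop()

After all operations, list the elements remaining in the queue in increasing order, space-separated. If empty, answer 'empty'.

push(98): heap contents = [98]
push(94): heap contents = [94, 98]
pop() → 94: heap contents = [98]
push(53): heap contents = [53, 98]
push(73): heap contents = [53, 73, 98]
pop() → 53: heap contents = [73, 98]
pop() → 73: heap contents = [98]
pop() → 98: heap contents = []
push(82): heap contents = [82]
push(18): heap contents = [18, 82]
push(96): heap contents = [18, 82, 96]
pop() → 18: heap contents = [82, 96]
pop() → 82: heap contents = [96]

Answer: 96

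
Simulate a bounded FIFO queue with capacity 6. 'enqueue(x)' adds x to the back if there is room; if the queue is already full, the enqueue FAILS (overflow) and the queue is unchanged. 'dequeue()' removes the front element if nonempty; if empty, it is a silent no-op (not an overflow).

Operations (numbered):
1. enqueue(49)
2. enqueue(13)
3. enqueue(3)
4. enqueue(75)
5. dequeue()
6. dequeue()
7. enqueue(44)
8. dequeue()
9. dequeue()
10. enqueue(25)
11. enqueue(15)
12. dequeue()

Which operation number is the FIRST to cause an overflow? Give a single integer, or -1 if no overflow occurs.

Answer: -1

Derivation:
1. enqueue(49): size=1
2. enqueue(13): size=2
3. enqueue(3): size=3
4. enqueue(75): size=4
5. dequeue(): size=3
6. dequeue(): size=2
7. enqueue(44): size=3
8. dequeue(): size=2
9. dequeue(): size=1
10. enqueue(25): size=2
11. enqueue(15): size=3
12. dequeue(): size=2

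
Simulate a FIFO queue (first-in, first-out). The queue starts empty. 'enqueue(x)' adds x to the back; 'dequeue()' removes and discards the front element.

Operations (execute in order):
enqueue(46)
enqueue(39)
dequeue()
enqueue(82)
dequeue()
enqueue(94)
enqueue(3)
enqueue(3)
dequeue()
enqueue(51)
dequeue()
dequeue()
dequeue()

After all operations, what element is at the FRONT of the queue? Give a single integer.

Answer: 51

Derivation:
enqueue(46): queue = [46]
enqueue(39): queue = [46, 39]
dequeue(): queue = [39]
enqueue(82): queue = [39, 82]
dequeue(): queue = [82]
enqueue(94): queue = [82, 94]
enqueue(3): queue = [82, 94, 3]
enqueue(3): queue = [82, 94, 3, 3]
dequeue(): queue = [94, 3, 3]
enqueue(51): queue = [94, 3, 3, 51]
dequeue(): queue = [3, 3, 51]
dequeue(): queue = [3, 51]
dequeue(): queue = [51]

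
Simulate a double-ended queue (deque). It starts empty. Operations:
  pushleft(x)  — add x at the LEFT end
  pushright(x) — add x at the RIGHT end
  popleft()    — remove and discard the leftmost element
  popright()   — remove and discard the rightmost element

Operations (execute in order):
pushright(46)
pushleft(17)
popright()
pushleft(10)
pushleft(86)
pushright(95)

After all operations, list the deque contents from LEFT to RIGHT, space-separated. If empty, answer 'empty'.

Answer: 86 10 17 95

Derivation:
pushright(46): [46]
pushleft(17): [17, 46]
popright(): [17]
pushleft(10): [10, 17]
pushleft(86): [86, 10, 17]
pushright(95): [86, 10, 17, 95]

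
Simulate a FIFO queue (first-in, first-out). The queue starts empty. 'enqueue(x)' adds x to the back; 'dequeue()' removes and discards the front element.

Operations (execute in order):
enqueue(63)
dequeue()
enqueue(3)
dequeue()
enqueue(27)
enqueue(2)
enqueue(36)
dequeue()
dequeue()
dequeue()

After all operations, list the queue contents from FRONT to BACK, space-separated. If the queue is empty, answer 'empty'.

Answer: empty

Derivation:
enqueue(63): [63]
dequeue(): []
enqueue(3): [3]
dequeue(): []
enqueue(27): [27]
enqueue(2): [27, 2]
enqueue(36): [27, 2, 36]
dequeue(): [2, 36]
dequeue(): [36]
dequeue(): []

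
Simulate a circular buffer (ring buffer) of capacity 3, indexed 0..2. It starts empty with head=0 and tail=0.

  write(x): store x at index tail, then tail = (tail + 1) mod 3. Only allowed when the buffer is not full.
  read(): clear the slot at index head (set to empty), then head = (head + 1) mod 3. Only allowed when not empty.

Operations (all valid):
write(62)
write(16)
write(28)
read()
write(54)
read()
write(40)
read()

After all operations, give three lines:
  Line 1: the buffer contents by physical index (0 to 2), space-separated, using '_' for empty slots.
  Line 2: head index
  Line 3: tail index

write(62): buf=[62 _ _], head=0, tail=1, size=1
write(16): buf=[62 16 _], head=0, tail=2, size=2
write(28): buf=[62 16 28], head=0, tail=0, size=3
read(): buf=[_ 16 28], head=1, tail=0, size=2
write(54): buf=[54 16 28], head=1, tail=1, size=3
read(): buf=[54 _ 28], head=2, tail=1, size=2
write(40): buf=[54 40 28], head=2, tail=2, size=3
read(): buf=[54 40 _], head=0, tail=2, size=2

Answer: 54 40 _
0
2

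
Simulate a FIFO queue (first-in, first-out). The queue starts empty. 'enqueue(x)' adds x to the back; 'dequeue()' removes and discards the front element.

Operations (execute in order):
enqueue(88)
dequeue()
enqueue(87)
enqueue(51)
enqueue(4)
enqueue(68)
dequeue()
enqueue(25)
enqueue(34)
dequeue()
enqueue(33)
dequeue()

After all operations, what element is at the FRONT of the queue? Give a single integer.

Answer: 68

Derivation:
enqueue(88): queue = [88]
dequeue(): queue = []
enqueue(87): queue = [87]
enqueue(51): queue = [87, 51]
enqueue(4): queue = [87, 51, 4]
enqueue(68): queue = [87, 51, 4, 68]
dequeue(): queue = [51, 4, 68]
enqueue(25): queue = [51, 4, 68, 25]
enqueue(34): queue = [51, 4, 68, 25, 34]
dequeue(): queue = [4, 68, 25, 34]
enqueue(33): queue = [4, 68, 25, 34, 33]
dequeue(): queue = [68, 25, 34, 33]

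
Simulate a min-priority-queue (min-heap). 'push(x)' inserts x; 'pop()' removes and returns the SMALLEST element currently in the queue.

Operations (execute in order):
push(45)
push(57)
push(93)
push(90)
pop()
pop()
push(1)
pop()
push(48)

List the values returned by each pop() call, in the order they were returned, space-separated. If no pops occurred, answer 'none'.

push(45): heap contents = [45]
push(57): heap contents = [45, 57]
push(93): heap contents = [45, 57, 93]
push(90): heap contents = [45, 57, 90, 93]
pop() → 45: heap contents = [57, 90, 93]
pop() → 57: heap contents = [90, 93]
push(1): heap contents = [1, 90, 93]
pop() → 1: heap contents = [90, 93]
push(48): heap contents = [48, 90, 93]

Answer: 45 57 1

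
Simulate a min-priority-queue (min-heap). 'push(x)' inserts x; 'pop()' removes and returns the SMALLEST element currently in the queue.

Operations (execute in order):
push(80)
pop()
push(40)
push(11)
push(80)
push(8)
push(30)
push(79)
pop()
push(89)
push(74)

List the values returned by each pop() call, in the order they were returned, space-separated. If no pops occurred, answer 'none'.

Answer: 80 8

Derivation:
push(80): heap contents = [80]
pop() → 80: heap contents = []
push(40): heap contents = [40]
push(11): heap contents = [11, 40]
push(80): heap contents = [11, 40, 80]
push(8): heap contents = [8, 11, 40, 80]
push(30): heap contents = [8, 11, 30, 40, 80]
push(79): heap contents = [8, 11, 30, 40, 79, 80]
pop() → 8: heap contents = [11, 30, 40, 79, 80]
push(89): heap contents = [11, 30, 40, 79, 80, 89]
push(74): heap contents = [11, 30, 40, 74, 79, 80, 89]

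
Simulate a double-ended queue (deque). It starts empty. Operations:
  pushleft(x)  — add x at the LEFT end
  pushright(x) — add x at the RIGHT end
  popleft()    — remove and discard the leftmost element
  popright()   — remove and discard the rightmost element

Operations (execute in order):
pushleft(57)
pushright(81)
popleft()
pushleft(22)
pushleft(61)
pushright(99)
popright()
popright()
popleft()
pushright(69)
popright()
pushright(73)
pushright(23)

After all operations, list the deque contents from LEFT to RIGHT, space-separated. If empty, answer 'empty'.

Answer: 22 73 23

Derivation:
pushleft(57): [57]
pushright(81): [57, 81]
popleft(): [81]
pushleft(22): [22, 81]
pushleft(61): [61, 22, 81]
pushright(99): [61, 22, 81, 99]
popright(): [61, 22, 81]
popright(): [61, 22]
popleft(): [22]
pushright(69): [22, 69]
popright(): [22]
pushright(73): [22, 73]
pushright(23): [22, 73, 23]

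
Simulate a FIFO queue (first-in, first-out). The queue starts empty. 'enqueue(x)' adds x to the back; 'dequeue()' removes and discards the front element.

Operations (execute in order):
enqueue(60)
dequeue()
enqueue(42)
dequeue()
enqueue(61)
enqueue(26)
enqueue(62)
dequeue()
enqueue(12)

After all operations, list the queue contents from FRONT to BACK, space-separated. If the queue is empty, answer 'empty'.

Answer: 26 62 12

Derivation:
enqueue(60): [60]
dequeue(): []
enqueue(42): [42]
dequeue(): []
enqueue(61): [61]
enqueue(26): [61, 26]
enqueue(62): [61, 26, 62]
dequeue(): [26, 62]
enqueue(12): [26, 62, 12]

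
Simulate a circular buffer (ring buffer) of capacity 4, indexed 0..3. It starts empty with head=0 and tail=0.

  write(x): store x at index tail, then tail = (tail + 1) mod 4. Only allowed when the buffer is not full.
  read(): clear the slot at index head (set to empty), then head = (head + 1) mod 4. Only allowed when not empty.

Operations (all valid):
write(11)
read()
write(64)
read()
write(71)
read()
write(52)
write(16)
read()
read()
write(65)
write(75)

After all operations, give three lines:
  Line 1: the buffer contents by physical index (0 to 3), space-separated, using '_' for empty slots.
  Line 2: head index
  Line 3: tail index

Answer: _ 65 75 _
1
3

Derivation:
write(11): buf=[11 _ _ _], head=0, tail=1, size=1
read(): buf=[_ _ _ _], head=1, tail=1, size=0
write(64): buf=[_ 64 _ _], head=1, tail=2, size=1
read(): buf=[_ _ _ _], head=2, tail=2, size=0
write(71): buf=[_ _ 71 _], head=2, tail=3, size=1
read(): buf=[_ _ _ _], head=3, tail=3, size=0
write(52): buf=[_ _ _ 52], head=3, tail=0, size=1
write(16): buf=[16 _ _ 52], head=3, tail=1, size=2
read(): buf=[16 _ _ _], head=0, tail=1, size=1
read(): buf=[_ _ _ _], head=1, tail=1, size=0
write(65): buf=[_ 65 _ _], head=1, tail=2, size=1
write(75): buf=[_ 65 75 _], head=1, tail=3, size=2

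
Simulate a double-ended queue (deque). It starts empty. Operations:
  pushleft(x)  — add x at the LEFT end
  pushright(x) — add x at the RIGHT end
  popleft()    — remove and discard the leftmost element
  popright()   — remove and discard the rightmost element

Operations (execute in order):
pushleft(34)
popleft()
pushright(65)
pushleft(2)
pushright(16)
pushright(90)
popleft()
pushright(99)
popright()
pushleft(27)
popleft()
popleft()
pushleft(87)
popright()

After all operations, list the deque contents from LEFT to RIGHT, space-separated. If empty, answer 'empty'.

pushleft(34): [34]
popleft(): []
pushright(65): [65]
pushleft(2): [2, 65]
pushright(16): [2, 65, 16]
pushright(90): [2, 65, 16, 90]
popleft(): [65, 16, 90]
pushright(99): [65, 16, 90, 99]
popright(): [65, 16, 90]
pushleft(27): [27, 65, 16, 90]
popleft(): [65, 16, 90]
popleft(): [16, 90]
pushleft(87): [87, 16, 90]
popright(): [87, 16]

Answer: 87 16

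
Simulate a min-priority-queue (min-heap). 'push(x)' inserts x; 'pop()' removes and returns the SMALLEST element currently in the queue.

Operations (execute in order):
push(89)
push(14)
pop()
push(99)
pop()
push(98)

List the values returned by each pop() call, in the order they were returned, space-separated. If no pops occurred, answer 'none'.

Answer: 14 89

Derivation:
push(89): heap contents = [89]
push(14): heap contents = [14, 89]
pop() → 14: heap contents = [89]
push(99): heap contents = [89, 99]
pop() → 89: heap contents = [99]
push(98): heap contents = [98, 99]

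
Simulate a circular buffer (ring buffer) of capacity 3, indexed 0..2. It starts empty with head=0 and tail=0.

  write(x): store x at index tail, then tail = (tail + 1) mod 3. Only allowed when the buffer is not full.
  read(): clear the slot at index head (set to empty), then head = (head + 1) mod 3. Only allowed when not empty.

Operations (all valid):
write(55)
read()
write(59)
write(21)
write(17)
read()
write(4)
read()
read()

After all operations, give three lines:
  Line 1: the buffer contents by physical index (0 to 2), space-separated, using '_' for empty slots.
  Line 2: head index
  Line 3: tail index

write(55): buf=[55 _ _], head=0, tail=1, size=1
read(): buf=[_ _ _], head=1, tail=1, size=0
write(59): buf=[_ 59 _], head=1, tail=2, size=1
write(21): buf=[_ 59 21], head=1, tail=0, size=2
write(17): buf=[17 59 21], head=1, tail=1, size=3
read(): buf=[17 _ 21], head=2, tail=1, size=2
write(4): buf=[17 4 21], head=2, tail=2, size=3
read(): buf=[17 4 _], head=0, tail=2, size=2
read(): buf=[_ 4 _], head=1, tail=2, size=1

Answer: _ 4 _
1
2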